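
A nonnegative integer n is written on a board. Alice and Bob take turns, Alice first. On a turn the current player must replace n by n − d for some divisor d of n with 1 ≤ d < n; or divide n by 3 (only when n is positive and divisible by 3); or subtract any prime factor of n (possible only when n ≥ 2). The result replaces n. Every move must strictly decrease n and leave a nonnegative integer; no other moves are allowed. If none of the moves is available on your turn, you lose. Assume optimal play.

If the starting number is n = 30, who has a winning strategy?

Alice wins.

Positions with no move are L. A position that does have a move is losing for the player to move precisely when every available move leads to a winning position for the opponent. Fill in the labels:
n=0: no move → L
n=1: no move → L
n=2: reaches L-position 0 → W
n=3: reaches L-position 0 → W
n=4: only reaches 2(W), 3(W), all W → L
n=5: reaches L-position 0 → W
n=6: reaches L-position 4 → W
n=7: reaches L-position 0 → W
n=8: reaches L-position 4 → W
n=9: only reaches 3(W), 6(W), 8(W), all W → L
n=10: reaches L-position 9 → W
n=11: reaches L-position 0 → W
n=12: reaches L-position 4 → W
n=13: reaches L-position 0 → W
n=14: only reaches 7(W), 12(W), 13(W), all W → L
n=15: reaches L-position 14 → W
n=16: reaches L-position 14 → W
n=17: reaches L-position 0 → W
n=18: reaches L-position 9 → W
n=19: reaches L-position 0 → W
n=20: only reaches 10(W), 15(W), 16(W), 18(W), 19(W), all W → L
n=21: reaches L-position 14 → W
n=22: reaches L-position 20 → W
n=23: reaches L-position 0 → W
n=24: reaches L-position 20 → W
n=25: reaches L-position 20 → W
n=26: only reaches 13(W), 24(W), 25(W), all W → L
n=27: reaches L-position 9 → W
n=28: reaches L-position 14 → W
n=29: reaches L-position 0 → W
n=30: reaches L-position 20 → W
From 30 Alice can move to 20, reaching an L position.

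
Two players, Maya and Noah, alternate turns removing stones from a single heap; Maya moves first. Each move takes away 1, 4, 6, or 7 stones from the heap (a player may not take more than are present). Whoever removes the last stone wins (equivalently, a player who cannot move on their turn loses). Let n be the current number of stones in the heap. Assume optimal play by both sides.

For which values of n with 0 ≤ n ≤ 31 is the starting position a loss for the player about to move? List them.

0, 2, 5, 10, 13, 15, 18, 23, 26, 28, 31

Classify positions by backward induction: terminal positions (no move available) are L. From any other position, the mover wins iff some move reaches an L.
n=0: no move → L
n=1: W (go to 0, an L position)
n=2: L (sole option 1(W) is W)
n=3: W (go to 2, an L position)
n=4: W (go to 0, an L position)
n=5: L (options 4(W), 1(W) are all W)
n=6: W (go to 5, an L position)
n=7: W (go to 0, an L position)
n=8: W (go to 2, an L position)
n=9: W (go to 5, an L position)
n=10: L (options 9(W), 6(W), 4(W), 3(W) are all W)
n=11: W (go to 10, an L position)
n=12: W (go to 5, an L position)
n=13: L (options 12(W), 9(W), 7(W), 6(W) are all W)
n=14: W (go to 13, an L position)
n=15: L (options 14(W), 11(W), 9(W), 8(W) are all W)
n=16: W (go to 15, an L position)
n=17: W (go to 13, an L position)
n=18: L (options 17(W), 14(W), 12(W), 11(W) are all W)
n=19: W (go to 18, an L position)
n=20: W (go to 13, an L position)
n=21: W (go to 15, an L position)
n=22: W (go to 18, an L position)
n=23: L (options 22(W), 19(W), 17(W), 16(W) are all W)
n=24: W (go to 23, an L position)
n=25: W (go to 18, an L position)
n=26: L (options 25(W), 22(W), 20(W), 19(W) are all W)
n=27: W (go to 26, an L position)
n=28: L (options 27(W), 24(W), 22(W), 21(W) are all W)
n=29: W (go to 28, an L position)
n=30: W (go to 26, an L position)
n=31: L (options 30(W), 27(W), 25(W), 24(W) are all W)
The losing starting values of n are exactly the entries labelled L in this table (11 of them).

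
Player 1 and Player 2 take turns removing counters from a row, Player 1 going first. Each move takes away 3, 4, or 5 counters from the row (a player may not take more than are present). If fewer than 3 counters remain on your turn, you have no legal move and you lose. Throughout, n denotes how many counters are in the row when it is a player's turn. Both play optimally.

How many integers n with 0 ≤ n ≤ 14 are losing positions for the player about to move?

Classify positions by backward induction: terminal positions (no move available) are L. From any other position, the mover wins iff some move reaches an L.
n=0: no move → L
n=1: no move → L
n=2: no move → L
n=3: →0(L), so W
n=4: →1(L), so W
n=5: →2(L), so W
n=6: →2(L), so W
n=7: →2(L), so W
n=8: →5(W), 4(W), 3(W) — all W, so L
n=9: →6(W), 5(W), 4(W) — all W, so L
n=10: →7(W), 6(W), 5(W) — all W, so L
n=11: →8(L), so W
n=12: →9(L), so W
n=13: →10(L), so W
n=14: →10(L), so W
L entries with 0 ≤ n ≤ 14: n = 0, 1, 2, 8, 9, 10; that makes 6.

6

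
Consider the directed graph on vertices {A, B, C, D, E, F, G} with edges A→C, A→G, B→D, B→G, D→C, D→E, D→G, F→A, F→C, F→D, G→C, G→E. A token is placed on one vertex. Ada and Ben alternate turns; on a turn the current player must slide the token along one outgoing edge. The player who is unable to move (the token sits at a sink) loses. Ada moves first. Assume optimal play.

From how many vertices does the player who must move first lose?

Work bottom-up. With no move the player to move loses. Otherwise the position is W if at least one move leads to an L position for the opponent, and L if every move leads to a W.
Every edge goes from a vertex to one that appears earlier in the order C, E, G, D, A, F, B, so processing vertices in that order labels each vertex after all of its successors.
C: no outgoing edge → L
E: no outgoing edge → L
G: can move to E, which is L ⇒ W
D: can move to E, which is L ⇒ W
A: can move to C, which is L ⇒ W
F: can move to C, which is L ⇒ W
B: moves to D(W), G(W); every one is W ⇒ L
The L vertices are B, C, E; that is 3 in all.

3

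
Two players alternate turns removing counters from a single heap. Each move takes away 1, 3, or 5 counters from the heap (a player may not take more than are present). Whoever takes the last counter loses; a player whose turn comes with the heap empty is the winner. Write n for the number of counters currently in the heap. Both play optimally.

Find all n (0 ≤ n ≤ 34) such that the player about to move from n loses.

Positions with no move are W. A position that does have a move is losing for the player to move precisely when every available move leads to a winning position for the opponent. Fill in the labels:
n=0: no move; the opponent has just taken the last counter and therefore loses → W
n=1: only reaches 0(W), which is W → L
n=2: reaches L-position 1 → W
n=3: only reaches 2(W), 0(W), all W → L
n=4: reaches L-position 3 → W
n=5: only reaches 4(W), 2(W), 0(W), all W → L
n=6: reaches L-position 5 → W
n=7: only reaches 6(W), 4(W), 2(W), all W → L
n=8: reaches L-position 7 → W
n=9: only reaches 8(W), 6(W), 4(W), all W → L
n=10: reaches L-position 9 → W
n=11: only reaches 10(W), 8(W), 6(W), all W → L
n=12: reaches L-position 11 → W
n=13: only reaches 12(W), 10(W), 8(W), all W → L
n=14: reaches L-position 13 → W
n=15: only reaches 14(W), 12(W), 10(W), all W → L
n=16: reaches L-position 15 → W
n=17: only reaches 16(W), 14(W), 12(W), all W → L
n=18: reaches L-position 17 → W
n=19: only reaches 18(W), 16(W), 14(W), all W → L
n=20: reaches L-position 19 → W
n=21: only reaches 20(W), 18(W), 16(W), all W → L
n=22: reaches L-position 21 → W
n=23: only reaches 22(W), 20(W), 18(W), all W → L
n=24: reaches L-position 23 → W
n=25: only reaches 24(W), 22(W), 20(W), all W → L
n=26: reaches L-position 25 → W
n=27: only reaches 26(W), 24(W), 22(W), all W → L
n=28: reaches L-position 27 → W
n=29: only reaches 28(W), 26(W), 24(W), all W → L
n=30: reaches L-position 29 → W
n=31: only reaches 30(W), 28(W), 26(W), all W → L
n=32: reaches L-position 31 → W
n=33: only reaches 32(W), 30(W), 28(W), all W → L
n=34: reaches L-position 33 → W
Reading off the rows marked L gives the requested list; there are 17 such values of n.

1, 3, 5, 7, 9, 11, 13, 15, 17, 19, 21, 23, 25, 27, 29, 31, 33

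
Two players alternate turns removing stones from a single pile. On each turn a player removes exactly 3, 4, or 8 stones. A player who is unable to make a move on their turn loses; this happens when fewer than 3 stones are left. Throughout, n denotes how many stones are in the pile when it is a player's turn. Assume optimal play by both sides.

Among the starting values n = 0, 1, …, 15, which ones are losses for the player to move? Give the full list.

Use the standard recursion: the mover loses at a terminal position; elsewhere, the mover wins exactly when some move hands the opponent an L position.
n=0: no move → L
n=1: no move → L
n=2: no move → L
n=3: can move to 0, which is L ⇒ W
n=4: can move to 1, which is L ⇒ W
n=5: can move to 2, which is L ⇒ W
n=6: can move to 2, which is L ⇒ W
n=7: moves to 4(W), 3(W); every one is W ⇒ L
n=8: can move to 0, which is L ⇒ W
n=9: can move to 1, which is L ⇒ W
n=10: can move to 7, which is L ⇒ W
n=11: can move to 7, which is L ⇒ W
n=12: moves to 9(W), 8(W), 4(W); every one is W ⇒ L
n=13: moves to 10(W), 9(W), 5(W); every one is W ⇒ L
n=14: moves to 11(W), 10(W), 6(W); every one is W ⇒ L
n=15: can move to 12, which is L ⇒ W
The losing starting values of n are exactly the entries labelled L in this table (7 of them).

0, 1, 2, 7, 12, 13, 14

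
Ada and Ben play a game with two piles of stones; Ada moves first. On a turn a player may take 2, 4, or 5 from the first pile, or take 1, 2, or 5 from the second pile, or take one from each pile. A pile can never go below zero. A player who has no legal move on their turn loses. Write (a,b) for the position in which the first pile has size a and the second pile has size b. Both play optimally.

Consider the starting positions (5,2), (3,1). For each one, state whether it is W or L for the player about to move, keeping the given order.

Use the standard recursion: the mover loses at a terminal position; elsewhere, the mover wins exactly when some move hands the opponent an L position.
No move ever increases a pile, so every position that can arise here has a ≤ 5 and b ≤ 2; it is enough to label the cells with 0 ≤ a ≤ 5 and 0 ≤ b ≤ 2.
Every move lowers a or b (never raises either), so fill the grid row by row in increasing a, and left to right within a row: each cell's successors are then already labelled.
      b=0  b=1  b=2
a=0:    L    W    W
a=1:    L    W    W
a=2:    W    W    L
a=3:    W    L    W
a=4:    W    L    W
a=5:    W    W    W
Cells with no legal move (terminal, hence L): (0,0), (1,0).
The remaining L cells, each justified by listing all of its moves:
(2,2): only reaches (0,2)(W), (2,1)(W), (2,0)(W), (1,1)(W), all W → L
(3,1): only reaches (1,1)(W), (3,0)(W), (2,0)(W), all W → L
(4,1): only reaches (2,1)(W), (0,1)(W), (4,0)(W), (3,0)(W), all W → L
Every other cell has at least one move into one of the L cells above, so it is W.
(5,2): the move to (4,1) reaches an L cell, so W
(3,1): one of the L cells justified above, so L

(5,2): W, (3,1): L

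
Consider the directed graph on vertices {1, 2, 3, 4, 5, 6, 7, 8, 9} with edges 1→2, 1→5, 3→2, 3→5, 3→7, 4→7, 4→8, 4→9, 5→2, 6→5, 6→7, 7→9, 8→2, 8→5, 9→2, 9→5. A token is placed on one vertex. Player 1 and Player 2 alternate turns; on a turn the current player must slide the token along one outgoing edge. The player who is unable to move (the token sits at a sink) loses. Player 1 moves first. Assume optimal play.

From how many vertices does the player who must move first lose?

2

Positions with no move are L. A position that does have a move is losing for the player to move precisely when every available move leads to a winning position for the opponent. Fill in the labels:
Every edge goes from a vertex to one that appears earlier in the order 2, 5, 8, 9, 7, 4, 6, 3, 1, so processing vertices in that order labels each vertex after all of its successors.
2: no outgoing edge → L
5: →2(L), so W
8: →2(L), so W
9: →2(L), so W
7: →9(W) only, which is W, so L
4: →7(L), so W
6: →7(L), so W
3: →7(L), so W
1: →2(L), so W
The L vertices are 2, 7; that is 2 in all.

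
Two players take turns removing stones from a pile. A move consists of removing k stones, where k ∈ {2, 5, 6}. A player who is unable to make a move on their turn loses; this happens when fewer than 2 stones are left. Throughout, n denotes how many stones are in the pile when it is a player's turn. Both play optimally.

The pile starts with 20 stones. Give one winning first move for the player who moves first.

Build the W/L table. Terminal = L. A non-terminal position is W if it has a move to some L; otherwise it is L.
n=0: no move → L
n=1: no move → L
n=2: →0(L), so W
n=3: →1(L), so W
n=4: →2(W) only, which is W, so L
n=5: →0(L), so W
n=6: →4(L), so W
n=7: →1(L), so W
n=8: →6(W), 3(W), 2(W) — all W, so L
n=9: →4(L), so W
n=10: →8(L), so W
n=11: →9(W), 6(W), 5(W) — all W, so L
n=12: →10(W), 7(W), 6(W) — all W, so L
n=13: →11(L), so W
n=14: →12(L), so W
n=15: →13(W), 10(W), 9(W) — all W, so L
n=16: →11(L), so W
n=17: →15(L), so W
n=18: →12(L), so W
n=19: →17(W), 14(W), 13(W) — all W, so L
n=20: →15(L), so W
From 20, the L positions reachable in one move are: 15.

Remove 5, leaving 15.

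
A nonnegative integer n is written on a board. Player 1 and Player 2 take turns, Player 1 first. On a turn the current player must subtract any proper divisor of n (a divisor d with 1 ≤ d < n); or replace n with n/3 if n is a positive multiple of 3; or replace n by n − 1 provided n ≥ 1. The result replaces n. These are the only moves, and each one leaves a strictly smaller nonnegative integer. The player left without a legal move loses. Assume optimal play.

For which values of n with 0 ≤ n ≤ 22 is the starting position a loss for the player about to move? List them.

0, 2, 5, 7, 9, 11, 13, 16, 19

Compute win/loss labels from the base case upward. A position with no move is L. Any other position is W if it can reach an L in one move, else L.
n=0: no move → L
n=1: W (go to 0, an L position)
n=2: L (sole option 1(W) is W)
n=3: W (go to 2, an L position)
n=4: W (go to 2, an L position)
n=5: L (sole option 4(W) is W)
n=6: W (go to 2, an L position)
n=7: L (sole option 6(W) is W)
n=8: W (go to 7, an L position)
n=9: L (options 3(W), 6(W), 8(W) are all W)
n=10: W (go to 5, an L position)
n=11: L (sole option 10(W) is W)
n=12: W (go to 9, an L position)
n=13: L (sole option 12(W) is W)
n=14: W (go to 7, an L position)
n=15: W (go to 5, an L position)
n=16: L (options 8(W), 12(W), 14(W), 15(W) are all W)
n=17: W (go to 16, an L position)
n=18: W (go to 9, an L position)
n=19: L (sole option 18(W) is W)
n=20: W (go to 16, an L position)
n=21: W (go to 7, an L position)
n=22: W (go to 11, an L position)
Reading off the rows marked L gives the requested list; there are 9 such values of n.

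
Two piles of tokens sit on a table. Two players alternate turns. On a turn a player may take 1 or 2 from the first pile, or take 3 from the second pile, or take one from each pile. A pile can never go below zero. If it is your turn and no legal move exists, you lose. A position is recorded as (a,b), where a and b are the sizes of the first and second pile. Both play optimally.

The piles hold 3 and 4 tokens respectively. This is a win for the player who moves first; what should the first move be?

Move to (1,4).

Label each position W (a win for the player to move) or L (a loss). A position with no legal move is L; any other position is W exactly when some move reaches an L, and L when every move reaches a W.
No move ever increases a pile, so every position that can arise here has a ≤ 3 and b ≤ 4; it is enough to label the cells with 0 ≤ a ≤ 3 and 0 ≤ b ≤ 4.
Every move lowers a or b (never raises either), so fill the grid row by row in increasing a, and left to right within a row: each cell's successors are then already labelled.
      b=0  b=1  b=2  b=3  b=4
a=0:    L    L    L    W    W
a=1:    W    W    W    W    L
a=2:    W    W    W    L    W
a=3:    L    L    L    W    W
Cells with no legal move (terminal, hence L): (0,0), (0,1), (0,2).
The remaining L cells, each justified by listing all of its moves:
(1,4): moves to (0,4)(W), (1,1)(W), (0,3)(W); every one is W ⇒ L
(2,3): moves to (1,3)(W), (0,3)(W), (2,0)(W), (1,2)(W); every one is W ⇒ L
(3,0): moves to (2,0)(W), (1,0)(W); every one is W ⇒ L
(3,1): moves to (2,1)(W), (1,1)(W), (2,0)(W); every one is W ⇒ L
(3,2): moves to (2,2)(W), (1,2)(W), (2,1)(W); every one is W ⇒ L
Every other cell has at least one move into one of the L cells above, so it is W.
From (3,4), the L positions reachable in one move are: (1,4), (3,1), (2,3). Any move reaching one of these is winning.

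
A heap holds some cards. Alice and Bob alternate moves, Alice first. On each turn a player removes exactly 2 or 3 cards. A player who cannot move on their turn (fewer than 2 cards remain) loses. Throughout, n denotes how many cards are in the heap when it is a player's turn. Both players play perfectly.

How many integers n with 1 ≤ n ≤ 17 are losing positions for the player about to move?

Build the W/L table. Terminal = L. A non-terminal position is W if it has a move to some L; otherwise it is L.
n=0: no move → L
n=1: no move → L
n=2: W (go to 0, an L position)
n=3: W (go to 1, an L position)
n=4: W (go to 1, an L position)
n=5: L (options 3(W), 2(W) are all W)
n=6: L (options 4(W), 3(W) are all W)
n=7: W (go to 5, an L position)
n=8: W (go to 6, an L position)
n=9: W (go to 6, an L position)
n=10: L (options 8(W), 7(W) are all W)
n=11: L (options 9(W), 8(W) are all W)
n=12: W (go to 10, an L position)
n=13: W (go to 11, an L position)
n=14: W (go to 11, an L position)
n=15: L (options 13(W), 12(W) are all W)
n=16: L (options 14(W), 13(W) are all W)
n=17: W (go to 15, an L position)
L entries with 1 ≤ n ≤ 17 (n=0 is outside the asked range and is not counted): n = 1, 5, 6, 10, 11, 15, 16; that makes 7.

7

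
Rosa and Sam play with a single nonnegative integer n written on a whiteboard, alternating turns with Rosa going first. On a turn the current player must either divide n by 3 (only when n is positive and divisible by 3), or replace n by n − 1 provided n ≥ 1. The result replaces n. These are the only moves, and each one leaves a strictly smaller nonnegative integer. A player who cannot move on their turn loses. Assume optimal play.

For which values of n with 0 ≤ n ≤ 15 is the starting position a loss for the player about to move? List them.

Label each position W (a win for the player to move) or L (a loss). A position with no legal move is L; any other position is W exactly when some move reaches an L, and L when every move reaches a W.
n=0: no move → L
n=1: W (go to 0, an L position)
n=2: L (sole option 1(W) is W)
n=3: W (go to 2, an L position)
n=4: L (sole option 3(W) is W)
n=5: W (go to 4, an L position)
n=6: W (go to 2, an L position)
n=7: L (sole option 6(W) is W)
n=8: W (go to 7, an L position)
n=9: L (options 3(W), 8(W) are all W)
n=10: W (go to 9, an L position)
n=11: L (sole option 10(W) is W)
n=12: W (go to 4, an L position)
n=13: L (sole option 12(W) is W)
n=14: W (go to 13, an L position)
n=15: L (options 5(W), 14(W) are all W)
Reading off the rows marked L gives the requested list; there are 8 such values of n.

0, 2, 4, 7, 9, 11, 13, 15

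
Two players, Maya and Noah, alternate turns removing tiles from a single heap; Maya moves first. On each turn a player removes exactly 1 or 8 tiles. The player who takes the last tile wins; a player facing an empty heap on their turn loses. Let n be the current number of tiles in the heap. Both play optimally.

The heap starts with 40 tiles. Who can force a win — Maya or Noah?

Compute win/loss labels from the base case upward. A position with no move is L. Any other position is W if it can reach an L in one move, else L.
n=0: no move → L
n=1: can move to 0, which is L ⇒ W
n=2: the only move is to 1(W), a W ⇒ L
n=3: can move to 2, which is L ⇒ W
n=4: the only move is to 3(W), a W ⇒ L
n=5: can move to 4, which is L ⇒ W
n=6: the only move is to 5(W), a W ⇒ L
n=7: can move to 6, which is L ⇒ W
n=8: can move to 0, which is L ⇒ W
n=9: moves to 8(W), 1(W); every one is W ⇒ L
n=10: can move to 9, which is L ⇒ W
n=11: moves to 10(W), 3(W); every one is W ⇒ L
n=12: can move to 11, which is L ⇒ W
n=13: moves to 12(W), 5(W); every one is W ⇒ L
n=14: can move to 13, which is L ⇒ W
n=15: moves to 14(W), 7(W); every one is W ⇒ L
n=16: can move to 15, which is L ⇒ W
n=17: can move to 9, which is L ⇒ W
n=18: moves to 17(W), 10(W); every one is W ⇒ L
n=19: can move to 18, which is L ⇒ W
n=20: moves to 19(W), 12(W); every one is W ⇒ L
n=21: can move to 20, which is L ⇒ W
n=22: moves to 21(W), 14(W); every one is W ⇒ L
n=23: can move to 22, which is L ⇒ W
n=24: moves to 23(W), 16(W); every one is W ⇒ L
n=25: can move to 24, which is L ⇒ W
n=26: can move to 18, which is L ⇒ W
n=27: moves to 26(W), 19(W); every one is W ⇒ L
n=28: can move to 27, which is L ⇒ W
n=29: moves to 28(W), 21(W); every one is W ⇒ L
n=30: can move to 29, which is L ⇒ W
n=31: moves to 30(W), 23(W); every one is W ⇒ L
n=32: can move to 31, which is L ⇒ W
n=33: moves to 32(W), 25(W); every one is W ⇒ L
n=34: can move to 33, which is L ⇒ W
n=35: can move to 27, which is L ⇒ W
n=36: moves to 35(W), 28(W); every one is W ⇒ L
n=37: can move to 36, which is L ⇒ W
n=38: moves to 37(W), 30(W); every one is W ⇒ L
n=39: can move to 38, which is L ⇒ W
n=40: moves to 39(W), 32(W); every one is W ⇒ L
The starting position 40 is L: whatever Maya does, the opponent receives a W position.

Noah wins.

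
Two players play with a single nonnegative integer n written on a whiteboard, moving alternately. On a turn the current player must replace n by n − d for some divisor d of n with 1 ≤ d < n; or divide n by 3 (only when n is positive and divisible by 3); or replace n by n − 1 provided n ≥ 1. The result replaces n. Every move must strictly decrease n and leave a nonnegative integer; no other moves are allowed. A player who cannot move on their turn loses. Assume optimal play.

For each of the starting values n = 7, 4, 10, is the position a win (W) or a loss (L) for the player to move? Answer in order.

Positions with no move are L. A position that does have a move is losing for the player to move precisely when every available move leads to a winning position for the opponent. Fill in the labels:
n=0: no move → L
n=1: W (go to 0, an L position)
n=2: L (sole option 1(W) is W)
n=3: W (go to 2, an L position)
n=4: W (go to 2, an L position)
n=5: L (sole option 4(W) is W)
n=6: W (go to 2, an L position)
n=7: L (sole option 6(W) is W)
n=8: W (go to 7, an L position)
n=9: L (options 3(W), 6(W), 8(W) are all W)
n=10: W (go to 5, an L position)

7: L, 4: W, 10: W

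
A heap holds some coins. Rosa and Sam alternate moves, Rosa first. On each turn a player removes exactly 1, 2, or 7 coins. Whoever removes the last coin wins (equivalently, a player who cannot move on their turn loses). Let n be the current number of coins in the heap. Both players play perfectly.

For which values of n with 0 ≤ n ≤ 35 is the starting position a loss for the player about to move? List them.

Positions with no move are L. A position that does have a move is losing for the player to move precisely when every available move leads to a winning position for the opponent. Fill in the labels:
n=0: no move → L
n=1: can move to 0, which is L ⇒ W
n=2: can move to 0, which is L ⇒ W
n=3: moves to 2(W), 1(W); every one is W ⇒ L
n=4: can move to 3, which is L ⇒ W
n=5: can move to 3, which is L ⇒ W
n=6: moves to 5(W), 4(W); every one is W ⇒ L
n=7: can move to 6, which is L ⇒ W
n=8: can move to 6, which is L ⇒ W
n=9: moves to 8(W), 7(W), 2(W); every one is W ⇒ L
n=10: can move to 9, which is L ⇒ W
n=11: can move to 9, which is L ⇒ W
n=12: moves to 11(W), 10(W), 5(W); every one is W ⇒ L
n=13: can move to 12, which is L ⇒ W
n=14: can move to 12, which is L ⇒ W
n=15: moves to 14(W), 13(W), 8(W); every one is W ⇒ L
n=16: can move to 15, which is L ⇒ W
n=17: can move to 15, which is L ⇒ W
n=18: moves to 17(W), 16(W), 11(W); every one is W ⇒ L
n=19: can move to 18, which is L ⇒ W
n=20: can move to 18, which is L ⇒ W
n=21: moves to 20(W), 19(W), 14(W); every one is W ⇒ L
n=22: can move to 21, which is L ⇒ W
n=23: can move to 21, which is L ⇒ W
n=24: moves to 23(W), 22(W), 17(W); every one is W ⇒ L
n=25: can move to 24, which is L ⇒ W
n=26: can move to 24, which is L ⇒ W
n=27: moves to 26(W), 25(W), 20(W); every one is W ⇒ L
n=28: can move to 27, which is L ⇒ W
n=29: can move to 27, which is L ⇒ W
n=30: moves to 29(W), 28(W), 23(W); every one is W ⇒ L
n=31: can move to 30, which is L ⇒ W
n=32: can move to 30, which is L ⇒ W
n=33: moves to 32(W), 31(W), 26(W); every one is W ⇒ L
n=34: can move to 33, which is L ⇒ W
n=35: can move to 33, which is L ⇒ W
Reading off the rows marked L gives the requested list; there are 12 such values of n.

0, 3, 6, 9, 12, 15, 18, 21, 24, 27, 30, 33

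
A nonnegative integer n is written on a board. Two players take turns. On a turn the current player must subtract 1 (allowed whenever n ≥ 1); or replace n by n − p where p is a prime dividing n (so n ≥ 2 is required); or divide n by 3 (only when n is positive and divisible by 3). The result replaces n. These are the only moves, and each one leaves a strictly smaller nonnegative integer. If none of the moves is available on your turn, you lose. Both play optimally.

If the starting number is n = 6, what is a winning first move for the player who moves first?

Move to 4.

Work bottom-up. With no move the player to move loses. Otherwise the position is W if at least one move leads to an L position for the opponent, and L if every move leads to a W.
n=0: no move → L
n=1: reaches L-position 0 → W
n=2: reaches L-position 0 → W
n=3: reaches L-position 0 → W
n=4: only reaches 2(W), 3(W), all W → L
n=5: reaches L-position 0 → W
n=6: reaches L-position 4 → W
From 6, the L positions reachable in one move are: 4.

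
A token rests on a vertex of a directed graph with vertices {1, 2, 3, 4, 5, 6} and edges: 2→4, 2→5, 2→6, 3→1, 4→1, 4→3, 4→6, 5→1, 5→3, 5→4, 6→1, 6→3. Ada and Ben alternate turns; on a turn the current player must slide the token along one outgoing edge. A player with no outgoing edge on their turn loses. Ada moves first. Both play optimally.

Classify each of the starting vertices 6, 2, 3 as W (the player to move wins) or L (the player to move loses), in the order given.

6: W, 2: L, 3: W

Classify positions by backward induction: terminal positions (no move available) are L. From any other position, the mover wins iff some move reaches an L.
Every edge goes from a vertex to one that appears earlier in the order 1, 3, 6, 4, 5, 2, so processing vertices in that order labels each vertex after all of its successors.
1: no outgoing edge → L
3: W (go to 1, an L position)
6: W (go to 1, an L position)
4: W (go to 1, an L position)
5: W (go to 1, an L position)
2: L (options 5(W), 4(W), 6(W) are all W)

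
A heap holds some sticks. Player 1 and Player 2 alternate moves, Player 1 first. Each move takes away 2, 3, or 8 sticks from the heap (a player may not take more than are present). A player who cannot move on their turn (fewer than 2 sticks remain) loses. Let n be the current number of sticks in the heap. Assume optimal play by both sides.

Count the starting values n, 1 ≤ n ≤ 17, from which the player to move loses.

7

Positions with no move are L. A position that does have a move is losing for the player to move precisely when every available move leads to a winning position for the opponent. Fill in the labels:
n=0: no move → L
n=1: no move → L
n=2: can move to 0, which is L ⇒ W
n=3: can move to 1, which is L ⇒ W
n=4: can move to 1, which is L ⇒ W
n=5: moves to 3(W), 2(W); every one is W ⇒ L
n=6: moves to 4(W), 3(W); every one is W ⇒ L
n=7: can move to 5, which is L ⇒ W
n=8: can move to 6, which is L ⇒ W
n=9: can move to 6, which is L ⇒ W
n=10: moves to 8(W), 7(W), 2(W); every one is W ⇒ L
n=11: moves to 9(W), 8(W), 3(W); every one is W ⇒ L
n=12: can move to 10, which is L ⇒ W
n=13: can move to 11, which is L ⇒ W
n=14: can move to 11, which is L ⇒ W
n=15: moves to 13(W), 12(W), 7(W); every one is W ⇒ L
n=16: moves to 14(W), 13(W), 8(W); every one is W ⇒ L
n=17: can move to 15, which is L ⇒ W
L entries with 1 ≤ n ≤ 17 (n=0 is outside the asked range and is not counted): n = 1, 5, 6, 10, 11, 15, 16; that makes 7.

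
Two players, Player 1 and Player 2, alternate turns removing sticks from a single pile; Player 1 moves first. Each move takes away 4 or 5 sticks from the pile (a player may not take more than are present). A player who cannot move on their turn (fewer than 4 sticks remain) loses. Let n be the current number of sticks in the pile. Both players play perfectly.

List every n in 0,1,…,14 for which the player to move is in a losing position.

0, 1, 2, 3, 9, 10, 11, 12

Work bottom-up. With no move the player to move loses. Otherwise the position is W if at least one move leads to an L position for the opponent, and L if every move leads to a W.
n=0: no move → L
n=1: no move → L
n=2: no move → L
n=3: no move → L
n=4: can move to 0, which is L ⇒ W
n=5: can move to 1, which is L ⇒ W
n=6: can move to 2, which is L ⇒ W
n=7: can move to 3, which is L ⇒ W
n=8: can move to 3, which is L ⇒ W
n=9: moves to 5(W), 4(W); every one is W ⇒ L
n=10: moves to 6(W), 5(W); every one is W ⇒ L
n=11: moves to 7(W), 6(W); every one is W ⇒ L
n=12: moves to 8(W), 7(W); every one is W ⇒ L
n=13: can move to 9, which is L ⇒ W
n=14: can move to 10, which is L ⇒ W
The losing starting values of n are exactly the entries labelled L in this table (8 of them).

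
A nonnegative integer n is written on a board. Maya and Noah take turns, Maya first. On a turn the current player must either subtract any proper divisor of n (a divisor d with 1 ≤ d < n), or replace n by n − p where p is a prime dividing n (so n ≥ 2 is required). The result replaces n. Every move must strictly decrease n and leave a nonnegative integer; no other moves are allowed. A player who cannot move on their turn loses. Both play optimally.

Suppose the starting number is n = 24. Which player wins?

Maya wins.

Classify positions by backward induction: terminal positions (no move available) are L. From any other position, the mover wins iff some move reaches an L.
n=0: no move → L
n=1: no move → L
n=2: W (go to 0, an L position)
n=3: W (go to 0, an L position)
n=4: L (options 2(W), 3(W) are all W)
n=5: W (go to 0, an L position)
n=6: W (go to 4, an L position)
n=7: W (go to 0, an L position)
n=8: W (go to 4, an L position)
n=9: L (options 6(W), 8(W) are all W)
n=10: W (go to 9, an L position)
n=11: W (go to 0, an L position)
n=12: W (go to 9, an L position)
n=13: W (go to 0, an L position)
n=14: L (options 7(W), 12(W), 13(W) are all W)
n=15: W (go to 14, an L position)
n=16: W (go to 14, an L position)
n=17: W (go to 0, an L position)
n=18: W (go to 9, an L position)
n=19: W (go to 0, an L position)
n=20: L (options 10(W), 15(W), 16(W), 18(W), 19(W) are all W)
n=21: W (go to 14, an L position)
n=22: W (go to 20, an L position)
n=23: W (go to 0, an L position)
n=24: W (go to 20, an L position)
The starting position 24 is W: Maya should move to 20, handing over an L position.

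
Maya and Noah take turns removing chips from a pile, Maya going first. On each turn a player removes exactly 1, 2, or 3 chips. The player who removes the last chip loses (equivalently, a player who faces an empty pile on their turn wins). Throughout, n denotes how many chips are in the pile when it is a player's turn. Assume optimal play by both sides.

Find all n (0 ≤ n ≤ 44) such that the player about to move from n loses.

Label each position W (a win for the player to move) or L (a loss). A position with no legal move is W; any other position is W exactly when some move reaches an L, and L when every move reaches a W.
n=0: no move; the opponent has just taken the last chip and therefore loses → W
n=1: the only move is to 0(W), a W ⇒ L
n=2: can move to 1, which is L ⇒ W
n=3: can move to 1, which is L ⇒ W
n=4: can move to 1, which is L ⇒ W
n=5: moves to 4(W), 3(W), 2(W); every one is W ⇒ L
n=6: can move to 5, which is L ⇒ W
n=7: can move to 5, which is L ⇒ W
n=8: can move to 5, which is L ⇒ W
n=9: moves to 8(W), 7(W), 6(W); every one is W ⇒ L
n=10: can move to 9, which is L ⇒ W
n=11: can move to 9, which is L ⇒ W
n=12: can move to 9, which is L ⇒ W
n=13: moves to 12(W), 11(W), 10(W); every one is W ⇒ L
n=14: can move to 13, which is L ⇒ W
n=15: can move to 13, which is L ⇒ W
n=16: can move to 13, which is L ⇒ W
n=17: moves to 16(W), 15(W), 14(W); every one is W ⇒ L
n=18: can move to 17, which is L ⇒ W
n=19: can move to 17, which is L ⇒ W
n=20: can move to 17, which is L ⇒ W
n=21: moves to 20(W), 19(W), 18(W); every one is W ⇒ L
n=22: can move to 21, which is L ⇒ W
n=23: can move to 21, which is L ⇒ W
n=24: can move to 21, which is L ⇒ W
n=25: moves to 24(W), 23(W), 22(W); every one is W ⇒ L
n=26: can move to 25, which is L ⇒ W
n=27: can move to 25, which is L ⇒ W
n=28: can move to 25, which is L ⇒ W
n=29: moves to 28(W), 27(W), 26(W); every one is W ⇒ L
n=30: can move to 29, which is L ⇒ W
n=31: can move to 29, which is L ⇒ W
n=32: can move to 29, which is L ⇒ W
n=33: moves to 32(W), 31(W), 30(W); every one is W ⇒ L
n=34: can move to 33, which is L ⇒ W
n=35: can move to 33, which is L ⇒ W
n=36: can move to 33, which is L ⇒ W
n=37: moves to 36(W), 35(W), 34(W); every one is W ⇒ L
n=38: can move to 37, which is L ⇒ W
n=39: can move to 37, which is L ⇒ W
n=40: can move to 37, which is L ⇒ W
n=41: moves to 40(W), 39(W), 38(W); every one is W ⇒ L
n=42: can move to 41, which is L ⇒ W
n=43: can move to 41, which is L ⇒ W
n=44: can move to 41, which is L ⇒ W
Reading off the rows marked L gives the requested list; there are 11 such values of n.

1, 5, 9, 13, 17, 21, 25, 29, 33, 37, 41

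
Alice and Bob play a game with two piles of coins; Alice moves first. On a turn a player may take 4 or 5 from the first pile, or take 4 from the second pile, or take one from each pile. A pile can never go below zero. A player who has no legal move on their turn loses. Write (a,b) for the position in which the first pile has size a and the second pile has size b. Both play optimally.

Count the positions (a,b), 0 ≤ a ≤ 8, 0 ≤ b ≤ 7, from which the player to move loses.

28

Compute win/loss labels from the base case upward. A position with no move is L. Any other position is W if it can reach an L in one move, else L.
Every move lowers a or b (never raises either), so fill the grid row by row in increasing a, and left to right within a row: each cell's successors are then already labelled.
      b=0  b=1  b=2  b=3  b=4  b=5  b=6  b=7
a=0:    L    L    L    L    W    W    W    W
a=1:    L    W    W    W    W    L    L    L
a=2:    L    W    L    L    W    L    W    W
a=3:    L    W    L    W    W    L    W    L
a=4:    W    W    W    W    L    L    W    L
a=5:    W    W    W    W    L    W    W    W
a=6:    W    L    W    W    L    W    W    W
a=7:    W    L    W    W    L    W    L    W
a=8:    W    L    W    L    W    W    L    W
Cells with no legal move (terminal, hence L): (0,0), (0,1), (0,2), (0,3), (1,0), (2,0), (3,0).
The remaining L cells, each justified by listing all of its moves:
(1,5): only reaches (1,1)(W), (0,4)(W), all W → L
(1,6): only reaches (1,2)(W), (0,5)(W), all W → L
(1,7): only reaches (1,3)(W), (0,6)(W), all W → L
(2,2): only reaches (1,1)(W), which is W → L
(2,3): only reaches (1,2)(W), which is W → L
(2,5): only reaches (2,1)(W), (1,4)(W), all W → L
(3,2): only reaches (2,1)(W), which is W → L
(3,5): only reaches (3,1)(W), (2,4)(W), all W → L
(3,7): only reaches (3,3)(W), (2,6)(W), all W → L
(4,4): only reaches (0,4)(W), (4,0)(W), (3,3)(W), all W → L
(4,5): only reaches (0,5)(W), (4,1)(W), (3,4)(W), all W → L
(4,7): only reaches (0,7)(W), (4,3)(W), (3,6)(W), all W → L
(5,4): only reaches (1,4)(W), (0,4)(W), (5,0)(W), (4,3)(W), all W → L
(6,1): only reaches (2,1)(W), (1,1)(W), (5,0)(W), all W → L
(6,4): only reaches (2,4)(W), (1,4)(W), (6,0)(W), (5,3)(W), all W → L
(7,1): only reaches (3,1)(W), (2,1)(W), (6,0)(W), all W → L
(7,4): only reaches (3,4)(W), (2,4)(W), (7,0)(W), (6,3)(W), all W → L
(7,6): only reaches (3,6)(W), (2,6)(W), (7,2)(W), (6,5)(W), all W → L
(8,1): only reaches (4,1)(W), (3,1)(W), (7,0)(W), all W → L
(8,3): only reaches (4,3)(W), (3,3)(W), (7,2)(W), all W → L
(8,6): only reaches (4,6)(W), (3,6)(W), (8,2)(W), (7,5)(W), all W → L
Every other cell has at least one move into one of the L cells above, so it is W.
L cells per row: a=0: 4, a=1: 4, a=2: 4, a=3: 4, a=4: 3, a=5: 1, a=6: 2, a=7: 3, a=8: 3; total 28.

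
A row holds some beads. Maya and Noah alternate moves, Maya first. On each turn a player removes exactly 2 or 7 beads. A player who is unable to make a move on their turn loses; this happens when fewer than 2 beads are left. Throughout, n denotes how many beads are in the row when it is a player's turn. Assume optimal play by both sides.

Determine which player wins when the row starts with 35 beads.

Build the W/L table. Terminal = L. A non-terminal position is W if it has a move to some L; otherwise it is L.
n=0: no move → L
n=1: no move → L
n=2: can move to 0, which is L ⇒ W
n=3: can move to 1, which is L ⇒ W
n=4: the only move is to 2(W), a W ⇒ L
n=5: the only move is to 3(W), a W ⇒ L
n=6: can move to 4, which is L ⇒ W
n=7: can move to 5, which is L ⇒ W
n=8: can move to 1, which is L ⇒ W
n=9: moves to 7(W), 2(W); every one is W ⇒ L
n=10: moves to 8(W), 3(W); every one is W ⇒ L
n=11: can move to 9, which is L ⇒ W
n=12: can move to 10, which is L ⇒ W
n=13: moves to 11(W), 6(W); every one is W ⇒ L
n=14: moves to 12(W), 7(W); every one is W ⇒ L
n=15: can move to 13, which is L ⇒ W
n=16: can move to 14, which is L ⇒ W
n=17: can move to 10, which is L ⇒ W
n=18: moves to 16(W), 11(W); every one is W ⇒ L
n=19: moves to 17(W), 12(W); every one is W ⇒ L
n=20: can move to 18, which is L ⇒ W
n=21: can move to 19, which is L ⇒ W
n=22: moves to 20(W), 15(W); every one is W ⇒ L
n=23: moves to 21(W), 16(W); every one is W ⇒ L
n=24: can move to 22, which is L ⇒ W
n=25: can move to 23, which is L ⇒ W
n=26: can move to 19, which is L ⇒ W
n=27: moves to 25(W), 20(W); every one is W ⇒ L
n=28: moves to 26(W), 21(W); every one is W ⇒ L
n=29: can move to 27, which is L ⇒ W
n=30: can move to 28, which is L ⇒ W
n=31: moves to 29(W), 24(W); every one is W ⇒ L
n=32: moves to 30(W), 25(W); every one is W ⇒ L
n=33: can move to 31, which is L ⇒ W
n=34: can move to 32, which is L ⇒ W
n=35: can move to 28, which is L ⇒ W
From 35 Maya can remove 7, leaving 28, reaching an L position.

Maya wins.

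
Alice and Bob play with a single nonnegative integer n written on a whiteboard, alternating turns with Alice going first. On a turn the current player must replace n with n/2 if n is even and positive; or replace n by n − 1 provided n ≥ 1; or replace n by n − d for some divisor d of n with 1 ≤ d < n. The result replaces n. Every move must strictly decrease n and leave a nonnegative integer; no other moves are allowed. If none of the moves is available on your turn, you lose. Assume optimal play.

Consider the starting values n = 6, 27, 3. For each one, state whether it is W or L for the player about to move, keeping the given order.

6: W, 27: L, 3: W

Use the standard recursion: the mover loses at a terminal position; elsewhere, the mover wins exactly when some move hands the opponent an L position.
n=0: no move → L
n=1: reaches L-position 0 → W
n=2: only reaches 1(W), which is W → L
n=3: reaches L-position 2 → W
n=4: reaches L-position 2 → W
n=5: only reaches 4(W), which is W → L
n=6: reaches L-position 5 → W
n=7: only reaches 6(W), which is W → L
n=8: reaches L-position 7 → W
n=9: only reaches 6(W), 8(W), all W → L
n=10: reaches L-position 5 → W
n=11: only reaches 10(W), which is W → L
n=12: reaches L-position 9 → W
n=13: only reaches 12(W), which is W → L
n=14: reaches L-position 7 → W
n=15: only reaches 10(W), 12(W), 14(W), all W → L
n=16: reaches L-position 15 → W
n=17: only reaches 16(W), which is W → L
n=18: reaches L-position 9 → W
n=19: only reaches 18(W), which is W → L
n=20: reaches L-position 15 → W
n=21: only reaches 14(W), 18(W), 20(W), all W → L
n=22: reaches L-position 11 → W
n=23: only reaches 22(W), which is W → L
n=24: reaches L-position 21 → W
n=25: only reaches 20(W), 24(W), all W → L
n=26: reaches L-position 13 → W
n=27: only reaches 18(W), 24(W), 26(W), all W → L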